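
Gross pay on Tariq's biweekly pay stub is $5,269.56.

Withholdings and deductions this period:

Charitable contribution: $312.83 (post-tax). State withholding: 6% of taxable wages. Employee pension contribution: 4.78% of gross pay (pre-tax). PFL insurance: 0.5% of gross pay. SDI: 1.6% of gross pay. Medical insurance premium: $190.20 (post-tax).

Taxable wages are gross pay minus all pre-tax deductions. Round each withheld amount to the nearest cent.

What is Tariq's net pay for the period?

$4,102.93

Employee pension contribution: $5,269.56 × 0.0478 = $251.88
Taxable wages = $5,269.56 − $251.88 = $5,017.68
State withholding: $5,017.68 × 0.06 = $301.06
SDI: $5,269.56 × 0.016 = $84.31
PFL insurance: $5,269.56 × 0.005 = $26.35
Medical insurance premium: $190.20
Charitable contribution: $312.83
Total deductions = $251.88 + $301.06 + $84.31 + $26.35 + $190.20 + $312.83 = $1,166.63
Net pay = $5,269.56 − $1,166.63 = $4,102.93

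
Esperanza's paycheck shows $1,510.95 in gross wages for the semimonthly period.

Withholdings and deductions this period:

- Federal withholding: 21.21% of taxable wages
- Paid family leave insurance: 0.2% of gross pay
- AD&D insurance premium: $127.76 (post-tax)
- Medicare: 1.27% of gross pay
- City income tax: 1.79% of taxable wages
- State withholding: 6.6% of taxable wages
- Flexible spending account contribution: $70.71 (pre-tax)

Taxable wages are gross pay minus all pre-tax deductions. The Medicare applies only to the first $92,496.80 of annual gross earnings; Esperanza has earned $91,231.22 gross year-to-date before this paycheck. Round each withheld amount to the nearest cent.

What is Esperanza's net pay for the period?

$867.08

Flexible spending account contribution: $70.71
Taxable wages = $1,510.95 − $70.71 = $1,440.24
State withholding: $1,440.24 × 0.066 = $95.06
City income tax: $1,440.24 × 0.0179 = $25.78
Federal withholding: $1,440.24 × 0.2121 = $305.47
Medicare: only $92,496.80 − $91,231.22 = $1,265.58 of this check is subject → $1,265.58 × 0.0127 = $16.07
Paid family leave insurance: $1,510.95 × 0.002 = $3.02
AD&D insurance premium: $127.76
Total deductions = $70.71 + $95.06 + $25.78 + $305.47 + $16.07 + $3.02 + $127.76 = $643.87
Net pay = $1,510.95 − $643.87 = $867.08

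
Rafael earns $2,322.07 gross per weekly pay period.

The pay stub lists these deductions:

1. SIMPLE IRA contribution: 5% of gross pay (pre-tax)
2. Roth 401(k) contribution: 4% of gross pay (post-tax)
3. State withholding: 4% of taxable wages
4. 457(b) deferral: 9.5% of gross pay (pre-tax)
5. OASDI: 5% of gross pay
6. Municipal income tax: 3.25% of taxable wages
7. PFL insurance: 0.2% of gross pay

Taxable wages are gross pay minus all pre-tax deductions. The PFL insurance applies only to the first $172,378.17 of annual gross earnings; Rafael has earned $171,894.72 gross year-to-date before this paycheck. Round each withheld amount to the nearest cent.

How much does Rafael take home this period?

$1,631.49

SIMPLE IRA contribution: $2,322.07 × 0.05 = $116.10
457(b) deferral: $2,322.07 × 0.095 = $220.60
Pre-tax total = $116.10 + $220.60 = $336.70
Taxable wages = $2,322.07 − $336.70 = $1,985.37
State withholding: $1,985.37 × 0.04 = $79.41
Municipal income tax: $1,985.37 × 0.0325 = $64.52
OASDI: $2,322.07 × 0.05 = $116.10
PFL insurance: only $172,378.17 − $171,894.72 = $483.45 of this check is subject → $483.45 × 0.002 = $0.97
Roth 401(k) contribution: $2,322.07 × 0.04 = $92.88
Total deductions = $116.10 + $220.60 + $79.41 + $64.52 + $116.10 + $0.97 + $92.88 = $690.58
Net pay = $2,322.07 − $690.58 = $1,631.49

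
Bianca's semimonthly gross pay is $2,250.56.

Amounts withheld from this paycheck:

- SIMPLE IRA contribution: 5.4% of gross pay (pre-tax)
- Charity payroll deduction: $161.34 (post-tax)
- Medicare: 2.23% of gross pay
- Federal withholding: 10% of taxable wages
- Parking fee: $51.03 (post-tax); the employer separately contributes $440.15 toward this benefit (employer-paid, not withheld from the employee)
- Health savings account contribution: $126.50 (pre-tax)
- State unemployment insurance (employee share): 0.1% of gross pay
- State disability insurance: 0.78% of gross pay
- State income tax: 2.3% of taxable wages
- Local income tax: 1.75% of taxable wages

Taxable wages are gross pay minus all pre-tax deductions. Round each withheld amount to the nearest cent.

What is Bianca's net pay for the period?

Health savings account contribution: $126.50
SIMPLE IRA contribution: $2,250.56 × 0.054 = $121.53
Pre-tax total = $126.50 + $121.53 = $248.03
Taxable wages = $2,250.56 − $248.03 = $2,002.53
State income tax: $2,002.53 × 0.023 = $46.06
Local income tax: $2,002.53 × 0.0175 = $35.04
Federal withholding: $2,002.53 × 0.1 = $200.25
Medicare: $2,250.56 × 0.0223 = $50.19
State disability insurance: $2,250.56 × 0.0078 = $17.55
State unemployment insurance (employee share): $2,250.56 × 0.001 = $2.25
Charity payroll deduction: $161.34
Parking fee: $51.03
(Employer's $440.15 toward parking fee is not withheld from the employee.)
Total deductions = $126.50 + $121.53 + $46.06 + $35.04 + $200.25 + $50.19 + $17.55 + $2.25 + $161.34 + $51.03 = $811.74
Net pay = $2,250.56 − $811.74 = $1,438.82

$1,438.82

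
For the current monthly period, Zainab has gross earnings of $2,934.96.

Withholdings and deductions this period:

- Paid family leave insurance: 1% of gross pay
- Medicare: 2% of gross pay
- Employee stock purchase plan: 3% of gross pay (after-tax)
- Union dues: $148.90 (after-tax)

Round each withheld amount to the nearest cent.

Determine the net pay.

$2,609.96

Medicare: $2,934.96 × 0.02 = $58.70
Paid family leave insurance: $2,934.96 × 0.01 = $29.35
Employee stock purchase plan: $2,934.96 × 0.03 = $88.05
Union dues: $148.90
Total deductions = $58.70 + $29.35 + $88.05 + $148.90 = $325.00
Net pay = $2,934.96 − $325.00 = $2,609.96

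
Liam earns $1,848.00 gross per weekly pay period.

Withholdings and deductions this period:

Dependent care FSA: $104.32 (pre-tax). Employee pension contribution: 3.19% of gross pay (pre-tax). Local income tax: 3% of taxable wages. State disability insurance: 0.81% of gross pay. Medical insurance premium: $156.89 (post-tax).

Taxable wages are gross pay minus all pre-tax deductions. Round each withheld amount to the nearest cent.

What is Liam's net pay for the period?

$1,462.33

Dependent care FSA: $104.32
Employee pension contribution: $1,848.00 × 0.0319 = $58.95
Pre-tax total = $104.32 + $58.95 = $163.27
Taxable wages = $1,848.00 − $163.27 = $1,684.73
Local income tax: $1,684.73 × 0.03 = $50.54
State disability insurance: $1,848.00 × 0.0081 = $14.97
Medical insurance premium: $156.89
Total deductions = $104.32 + $58.95 + $50.54 + $14.97 + $156.89 = $385.67
Net pay = $1,848.00 − $385.67 = $1,462.33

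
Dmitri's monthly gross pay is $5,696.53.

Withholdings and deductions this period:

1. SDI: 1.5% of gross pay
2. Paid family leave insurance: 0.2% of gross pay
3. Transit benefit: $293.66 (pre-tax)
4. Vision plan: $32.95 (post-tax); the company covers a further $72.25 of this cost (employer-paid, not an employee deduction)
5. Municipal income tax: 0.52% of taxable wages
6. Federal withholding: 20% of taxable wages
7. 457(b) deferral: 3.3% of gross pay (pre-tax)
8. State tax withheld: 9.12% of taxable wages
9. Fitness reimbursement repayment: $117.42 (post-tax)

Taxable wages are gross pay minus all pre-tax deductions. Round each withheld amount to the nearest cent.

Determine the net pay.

457(b) deferral: $5,696.53 × 0.033 = $187.99
Transit benefit: $293.66
Pre-tax total = $187.99 + $293.66 = $481.65
Taxable wages = $5,696.53 − $481.65 = $5,214.88
State tax withheld: $5,214.88 × 0.0912 = $475.60
Municipal income tax: $5,214.88 × 0.0052 = $27.12
Federal withholding: $5,214.88 × 0.2 = $1,042.98
SDI: $5,696.53 × 0.015 = $85.45
Paid family leave insurance: $5,696.53 × 0.002 = $11.39
Vision plan: $32.95
Fitness reimbursement repayment: $117.42
(Employer's $72.25 toward vision plan is not withheld from the employee.)
Total deductions = $187.99 + $293.66 + $475.60 + $27.12 + $1,042.98 + $85.45 + $11.39 + $32.95 + $117.42 = $2,274.56
Net pay = $5,696.53 − $2,274.56 = $3,421.97

$3,421.97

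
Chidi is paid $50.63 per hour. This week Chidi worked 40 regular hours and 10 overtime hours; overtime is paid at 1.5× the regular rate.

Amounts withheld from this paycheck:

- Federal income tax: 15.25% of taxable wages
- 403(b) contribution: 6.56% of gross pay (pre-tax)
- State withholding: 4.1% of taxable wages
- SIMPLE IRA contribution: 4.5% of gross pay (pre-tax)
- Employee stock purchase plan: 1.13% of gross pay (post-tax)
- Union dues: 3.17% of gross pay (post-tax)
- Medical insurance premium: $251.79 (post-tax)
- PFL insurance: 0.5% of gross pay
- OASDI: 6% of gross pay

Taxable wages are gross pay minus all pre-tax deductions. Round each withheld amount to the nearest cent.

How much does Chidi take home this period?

$1,444.91

Regular pay: 40 × $50.63 = $2,025.20
Overtime pay: 10 × $50.63 × 1.5 = $759.45
Gross pay = $2,025.20 + $759.45 = $2,784.65
SIMPLE IRA contribution: $2,784.65 × 0.045 = $125.31
403(b) contribution: $2,784.65 × 0.0656 = $182.67
Pre-tax total = $125.31 + $182.67 = $307.98
Taxable wages = $2,784.65 − $307.98 = $2,476.67
State withholding: $2,476.67 × 0.041 = $101.54
Federal income tax: $2,476.67 × 0.1525 = $377.69
PFL insurance: $2,784.65 × 0.005 = $13.92
OASDI: $2,784.65 × 0.06 = $167.08
Employee stock purchase plan: $2,784.65 × 0.0113 = $31.47
Medical insurance premium: $251.79
Union dues: $2,784.65 × 0.0317 = $88.27
Total deductions = $125.31 + $182.67 + $101.54 + $377.69 + $13.92 + $167.08 + $31.47 + $251.79 + $88.27 = $1,339.74
Net pay = $2,784.65 − $1,339.74 = $1,444.91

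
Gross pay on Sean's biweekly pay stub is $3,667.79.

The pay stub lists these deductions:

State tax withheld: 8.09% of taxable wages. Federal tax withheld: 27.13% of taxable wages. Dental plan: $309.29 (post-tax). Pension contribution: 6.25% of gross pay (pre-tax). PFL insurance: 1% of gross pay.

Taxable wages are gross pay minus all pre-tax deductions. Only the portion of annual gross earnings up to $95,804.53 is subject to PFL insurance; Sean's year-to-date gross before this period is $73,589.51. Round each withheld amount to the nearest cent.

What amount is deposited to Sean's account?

$1,881.52

Pension contribution: $3,667.79 × 0.0625 = $229.24
Taxable wages = $3,667.79 − $229.24 = $3,438.55
State tax withheld: $3,438.55 × 0.0809 = $278.18
Federal tax withheld: $3,438.55 × 0.2713 = $932.88
PFL insurance: cap not yet reached, full $3,667.79 is subject → $3,667.79 × 0.01 = $36.68
Dental plan: $309.29
Total deductions = $229.24 + $278.18 + $932.88 + $36.68 + $309.29 = $1,786.27
Net pay = $3,667.79 − $1,786.27 = $1,881.52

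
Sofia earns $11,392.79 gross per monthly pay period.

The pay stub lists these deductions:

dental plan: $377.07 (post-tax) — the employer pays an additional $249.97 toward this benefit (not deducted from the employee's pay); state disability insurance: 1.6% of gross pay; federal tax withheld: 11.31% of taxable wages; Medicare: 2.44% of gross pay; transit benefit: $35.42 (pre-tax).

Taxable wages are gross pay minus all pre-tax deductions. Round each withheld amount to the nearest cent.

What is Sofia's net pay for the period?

Transit benefit: $35.42
Taxable wages = $11,392.79 − $35.42 = $11,357.37
Federal tax withheld: $11,357.37 × 0.1131 = $1,284.52
State disability insurance: $11,392.79 × 0.016 = $182.28
Medicare: $11,392.79 × 0.0244 = $277.98
Dental plan: $377.07
(Employer's $249.97 toward dental plan is not withheld from the employee.)
Total deductions = $35.42 + $1,284.52 + $182.28 + $277.98 + $377.07 = $2,157.27
Net pay = $11,392.79 − $2,157.27 = $9,235.52

$9,235.52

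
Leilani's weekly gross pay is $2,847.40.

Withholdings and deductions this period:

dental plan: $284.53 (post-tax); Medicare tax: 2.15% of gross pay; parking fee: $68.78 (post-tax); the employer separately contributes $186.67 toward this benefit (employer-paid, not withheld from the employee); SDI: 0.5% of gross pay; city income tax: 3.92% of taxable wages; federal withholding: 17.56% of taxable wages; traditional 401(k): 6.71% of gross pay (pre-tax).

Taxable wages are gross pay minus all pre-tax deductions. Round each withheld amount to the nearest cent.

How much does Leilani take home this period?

$1,656.99

Traditional 401(k): $2,847.40 × 0.0671 = $191.06
Taxable wages = $2,847.40 − $191.06 = $2,656.34
Federal withholding: $2,656.34 × 0.1756 = $466.45
City income tax: $2,656.34 × 0.0392 = $104.13
Medicare tax: $2,847.40 × 0.0215 = $61.22
SDI: $2,847.40 × 0.005 = $14.24
Parking fee: $68.78
Dental plan: $284.53
(Employer's $186.67 toward parking fee is not withheld from the employee.)
Total deductions = $191.06 + $466.45 + $104.13 + $61.22 + $14.24 + $68.78 + $284.53 = $1,190.41
Net pay = $2,847.40 − $1,190.41 = $1,656.99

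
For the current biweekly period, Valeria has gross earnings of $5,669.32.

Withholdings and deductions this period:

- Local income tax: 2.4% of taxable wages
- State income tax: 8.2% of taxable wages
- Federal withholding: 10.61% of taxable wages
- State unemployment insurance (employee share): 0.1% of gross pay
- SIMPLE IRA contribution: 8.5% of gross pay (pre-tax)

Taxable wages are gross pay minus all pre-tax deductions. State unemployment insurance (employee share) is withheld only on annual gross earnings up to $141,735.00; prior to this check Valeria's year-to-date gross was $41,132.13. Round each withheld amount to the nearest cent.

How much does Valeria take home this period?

$4,081.50

SIMPLE IRA contribution: $5,669.32 × 0.085 = $481.89
Taxable wages = $5,669.32 − $481.89 = $5,187.43
State income tax: $5,187.43 × 0.082 = $425.37
Local income tax: $5,187.43 × 0.024 = $124.50
Federal withholding: $5,187.43 × 0.1061 = $550.39
State unemployment insurance (employee share): cap not yet reached, full $5,669.32 is subject → $5,669.32 × 0.001 = $5.67
Total deductions = $481.89 + $425.37 + $124.50 + $550.39 + $5.67 = $1,587.82
Net pay = $5,669.32 − $1,587.82 = $4,081.50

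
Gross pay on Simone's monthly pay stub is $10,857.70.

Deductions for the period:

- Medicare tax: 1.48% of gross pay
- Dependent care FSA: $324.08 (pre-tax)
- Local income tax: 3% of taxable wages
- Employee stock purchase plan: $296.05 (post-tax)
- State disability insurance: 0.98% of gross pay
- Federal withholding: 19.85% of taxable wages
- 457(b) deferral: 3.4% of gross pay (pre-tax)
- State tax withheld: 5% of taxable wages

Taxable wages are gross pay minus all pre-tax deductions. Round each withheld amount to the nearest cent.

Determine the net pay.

$6,770.51

Dependent care FSA: $324.08
457(b) deferral: $10,857.70 × 0.034 = $369.16
Pre-tax total = $324.08 + $369.16 = $693.24
Taxable wages = $10,857.70 − $693.24 = $10,164.46
State tax withheld: $10,164.46 × 0.05 = $508.22
Local income tax: $10,164.46 × 0.03 = $304.93
Federal withholding: $10,164.46 × 0.1985 = $2,017.65
Medicare tax: $10,857.70 × 0.0148 = $160.69
State disability insurance: $10,857.70 × 0.0098 = $106.41
Employee stock purchase plan: $296.05
Total deductions = $324.08 + $369.16 + $508.22 + $304.93 + $2,017.65 + $160.69 + $106.41 + $296.05 = $4,087.19
Net pay = $10,857.70 − $4,087.19 = $6,770.51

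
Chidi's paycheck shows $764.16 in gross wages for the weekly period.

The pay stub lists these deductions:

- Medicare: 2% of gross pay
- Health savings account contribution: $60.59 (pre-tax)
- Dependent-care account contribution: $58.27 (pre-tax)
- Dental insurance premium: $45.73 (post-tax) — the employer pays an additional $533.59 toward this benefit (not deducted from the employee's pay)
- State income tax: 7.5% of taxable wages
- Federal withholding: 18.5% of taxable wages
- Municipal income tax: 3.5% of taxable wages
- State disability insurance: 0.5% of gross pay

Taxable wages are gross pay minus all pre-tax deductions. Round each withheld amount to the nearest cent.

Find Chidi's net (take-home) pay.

$390.10

Health savings account contribution: $60.59
Dependent-care account contribution: $58.27
Pre-tax total = $60.59 + $58.27 = $118.86
Taxable wages = $764.16 − $118.86 = $645.30
State income tax: $645.30 × 0.075 = $48.40
Federal withholding: $645.30 × 0.185 = $119.38
Municipal income tax: $645.30 × 0.035 = $22.59
State disability insurance: $764.16 × 0.005 = $3.82
Medicare: $764.16 × 0.02 = $15.28
Dental insurance premium: $45.73
(Employer's $533.59 toward dental insurance premium is not withheld from the employee.)
Total deductions = $60.59 + $58.27 + $48.40 + $119.38 + $22.59 + $3.82 + $15.28 + $45.73 = $374.06
Net pay = $764.16 − $374.06 = $390.10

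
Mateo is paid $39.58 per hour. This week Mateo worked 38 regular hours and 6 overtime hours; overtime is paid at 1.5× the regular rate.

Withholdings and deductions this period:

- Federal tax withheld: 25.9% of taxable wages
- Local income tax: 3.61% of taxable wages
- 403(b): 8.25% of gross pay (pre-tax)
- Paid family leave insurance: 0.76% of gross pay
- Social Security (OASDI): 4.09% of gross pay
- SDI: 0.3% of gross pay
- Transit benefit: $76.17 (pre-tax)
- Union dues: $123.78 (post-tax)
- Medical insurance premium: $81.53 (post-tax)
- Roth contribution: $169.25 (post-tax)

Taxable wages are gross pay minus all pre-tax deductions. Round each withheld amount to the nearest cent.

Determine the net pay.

$679.06

Regular pay: 38 × $39.58 = $1,504.04
Overtime pay: 6 × $39.58 × 1.5 = $356.22
Gross pay = $1,504.04 + $356.22 = $1,860.26
Transit benefit: $76.17
403(b): $1,860.26 × 0.0825 = $153.47
Pre-tax total = $76.17 + $153.47 = $229.64
Taxable wages = $1,860.26 − $229.64 = $1,630.62
Local income tax: $1,630.62 × 0.0361 = $58.87
Federal tax withheld: $1,630.62 × 0.259 = $422.33
Paid family leave insurance: $1,860.26 × 0.0076 = $14.14
Social Security (OASDI): $1,860.26 × 0.0409 = $76.08
SDI: $1,860.26 × 0.003 = $5.58
Medical insurance premium: $81.53
Union dues: $123.78
Roth contribution: $169.25
Total deductions = $76.17 + $153.47 + $58.87 + $422.33 + $14.14 + $76.08 + $5.58 + $81.53 + $123.78 + $169.25 = $1,181.20
Net pay = $1,860.26 − $1,181.20 = $679.06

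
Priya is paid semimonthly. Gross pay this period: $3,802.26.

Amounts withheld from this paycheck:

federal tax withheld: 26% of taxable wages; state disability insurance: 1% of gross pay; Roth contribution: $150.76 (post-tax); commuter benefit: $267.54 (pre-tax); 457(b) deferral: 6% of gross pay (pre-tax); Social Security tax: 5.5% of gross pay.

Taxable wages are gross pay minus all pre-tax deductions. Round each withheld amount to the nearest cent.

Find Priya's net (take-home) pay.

457(b) deferral: $3,802.26 × 0.06 = $228.14
Commuter benefit: $267.54
Pre-tax total = $228.14 + $267.54 = $495.68
Taxable wages = $3,802.26 − $495.68 = $3,306.58
Federal tax withheld: $3,306.58 × 0.26 = $859.71
Social Security tax: $3,802.26 × 0.055 = $209.12
State disability insurance: $3,802.26 × 0.01 = $38.02
Roth contribution: $150.76
Total deductions = $228.14 + $267.54 + $859.71 + $209.12 + $38.02 + $150.76 = $1,753.29
Net pay = $3,802.26 − $1,753.29 = $2,048.97

$2,048.97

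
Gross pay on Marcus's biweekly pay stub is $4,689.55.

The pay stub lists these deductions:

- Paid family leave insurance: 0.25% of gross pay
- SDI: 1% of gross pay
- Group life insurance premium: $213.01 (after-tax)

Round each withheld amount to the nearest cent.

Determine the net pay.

SDI: $4,689.55 × 0.01 = $46.90
Paid family leave insurance: $4,689.55 × 0.0025 = $11.72
Group life insurance premium: $213.01
Total deductions = $46.90 + $11.72 + $213.01 = $271.63
Net pay = $4,689.55 − $271.63 = $4,417.92

$4,417.92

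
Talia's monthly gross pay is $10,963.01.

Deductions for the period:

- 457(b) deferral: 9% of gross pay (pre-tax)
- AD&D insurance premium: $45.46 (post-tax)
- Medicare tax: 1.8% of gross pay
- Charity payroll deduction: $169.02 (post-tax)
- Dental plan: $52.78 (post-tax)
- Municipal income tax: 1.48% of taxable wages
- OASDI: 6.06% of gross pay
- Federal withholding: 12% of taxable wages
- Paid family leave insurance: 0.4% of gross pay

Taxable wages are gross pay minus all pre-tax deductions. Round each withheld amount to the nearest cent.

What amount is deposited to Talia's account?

457(b) deferral: $10,963.01 × 0.09 = $986.67
Taxable wages = $10,963.01 − $986.67 = $9,976.34
Federal withholding: $9,976.34 × 0.12 = $1,197.16
Municipal income tax: $9,976.34 × 0.0148 = $147.65
OASDI: $10,963.01 × 0.0606 = $664.36
Paid family leave insurance: $10,963.01 × 0.004 = $43.85
Medicare tax: $10,963.01 × 0.018 = $197.33
AD&D insurance premium: $45.46
Charity payroll deduction: $169.02
Dental plan: $52.78
Total deductions = $986.67 + $1,197.16 + $147.65 + $664.36 + $43.85 + $197.33 + $45.46 + $169.02 + $52.78 = $3,504.28
Net pay = $10,963.01 − $3,504.28 = $7,458.73

$7,458.73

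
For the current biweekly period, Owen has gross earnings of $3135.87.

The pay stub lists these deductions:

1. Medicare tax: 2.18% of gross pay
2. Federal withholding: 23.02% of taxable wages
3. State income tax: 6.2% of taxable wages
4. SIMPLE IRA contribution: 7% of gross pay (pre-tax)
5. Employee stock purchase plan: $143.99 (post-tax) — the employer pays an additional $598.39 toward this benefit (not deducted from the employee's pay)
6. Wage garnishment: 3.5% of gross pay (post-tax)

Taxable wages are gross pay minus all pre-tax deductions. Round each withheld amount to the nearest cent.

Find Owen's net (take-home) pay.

SIMPLE IRA contribution: $3135.87 × 0.07 = $219.51
Taxable wages = $3135.87 − $219.51 = $2916.36
Federal withholding: $2916.36 × 0.2302 = $671.35
State income tax: $2916.36 × 0.062 = $180.81
Medicare tax: $3135.87 × 0.0218 = $68.36
Wage garnishment: $3135.87 × 0.035 = $109.76
Employee stock purchase plan: $143.99
(Employer's $598.39 toward employee stock purchase plan is not withheld from the employee.)
Total deductions = $219.51 + $671.35 + $180.81 + $68.36 + $109.76 + $143.99 = $1393.78
Net pay = $3135.87 − $1393.78 = $1742.09

$1742.09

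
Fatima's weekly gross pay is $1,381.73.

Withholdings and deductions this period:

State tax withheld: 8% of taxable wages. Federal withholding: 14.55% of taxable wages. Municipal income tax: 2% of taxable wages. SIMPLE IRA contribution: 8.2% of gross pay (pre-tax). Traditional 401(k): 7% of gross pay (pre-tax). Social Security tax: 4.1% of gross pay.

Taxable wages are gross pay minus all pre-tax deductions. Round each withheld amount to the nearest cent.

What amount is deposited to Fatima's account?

$827.41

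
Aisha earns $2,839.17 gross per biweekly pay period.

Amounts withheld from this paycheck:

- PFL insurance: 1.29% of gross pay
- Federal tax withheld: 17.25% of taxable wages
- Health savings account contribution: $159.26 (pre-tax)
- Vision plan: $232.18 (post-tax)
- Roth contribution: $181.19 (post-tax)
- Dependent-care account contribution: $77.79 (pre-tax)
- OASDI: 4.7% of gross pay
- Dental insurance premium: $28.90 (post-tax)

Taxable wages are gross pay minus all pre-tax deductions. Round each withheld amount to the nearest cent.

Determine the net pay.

$1,540.91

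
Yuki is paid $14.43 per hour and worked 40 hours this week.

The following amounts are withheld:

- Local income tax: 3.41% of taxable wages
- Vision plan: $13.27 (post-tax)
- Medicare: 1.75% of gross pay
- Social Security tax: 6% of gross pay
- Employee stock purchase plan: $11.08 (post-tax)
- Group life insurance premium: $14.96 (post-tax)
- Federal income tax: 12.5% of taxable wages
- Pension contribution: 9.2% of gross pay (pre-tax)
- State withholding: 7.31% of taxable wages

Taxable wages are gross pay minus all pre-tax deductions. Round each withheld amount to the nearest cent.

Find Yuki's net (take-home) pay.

$318.37

Gross pay: 40 × $14.43 = $577.20
Pension contribution: $577.20 × 0.092 = $53.10
Taxable wages = $577.20 − $53.10 = $524.10
Local income tax: $524.10 × 0.0341 = $17.87
Federal income tax: $524.10 × 0.125 = $65.51
State withholding: $524.10 × 0.0731 = $38.31
Social Security tax: $577.20 × 0.06 = $34.63
Medicare: $577.20 × 0.0175 = $10.10
Employee stock purchase plan: $11.08
Group life insurance premium: $14.96
Vision plan: $13.27
Total deductions = $53.10 + $17.87 + $65.51 + $38.31 + $34.63 + $10.10 + $11.08 + $14.96 + $13.27 = $258.83
Net pay = $577.20 − $258.83 = $318.37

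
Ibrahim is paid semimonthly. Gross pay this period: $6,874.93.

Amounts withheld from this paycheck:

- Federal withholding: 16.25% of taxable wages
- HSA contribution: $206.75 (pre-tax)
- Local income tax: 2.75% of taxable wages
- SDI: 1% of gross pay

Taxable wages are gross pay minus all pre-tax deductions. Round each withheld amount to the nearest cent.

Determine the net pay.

HSA contribution: $206.75
Taxable wages = $6,874.93 − $206.75 = $6,668.18
Local income tax: $6,668.18 × 0.0275 = $183.37
Federal withholding: $6,668.18 × 0.1625 = $1,083.58
SDI: $6,874.93 × 0.01 = $68.75
Total deductions = $206.75 + $183.37 + $1,083.58 + $68.75 = $1,542.45
Net pay = $6,874.93 − $1,542.45 = $5,332.48

$5,332.48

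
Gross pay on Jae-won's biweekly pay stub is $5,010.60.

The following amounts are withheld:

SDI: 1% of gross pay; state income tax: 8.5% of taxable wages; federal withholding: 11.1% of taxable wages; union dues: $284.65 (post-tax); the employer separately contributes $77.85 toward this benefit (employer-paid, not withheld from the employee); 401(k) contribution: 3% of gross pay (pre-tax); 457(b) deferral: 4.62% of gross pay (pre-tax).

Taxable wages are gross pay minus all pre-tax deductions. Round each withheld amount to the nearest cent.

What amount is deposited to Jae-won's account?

401(k) contribution: $5,010.60 × 0.03 = $150.32
457(b) deferral: $5,010.60 × 0.0462 = $231.49
Pre-tax total = $150.32 + $231.49 = $381.81
Taxable wages = $5,010.60 − $381.81 = $4,628.79
State income tax: $4,628.79 × 0.085 = $393.45
Federal withholding: $4,628.79 × 0.111 = $513.80
SDI: $5,010.60 × 0.01 = $50.11
Union dues: $284.65
(Employer's $77.85 toward union dues is not withheld from the employee.)
Total deductions = $150.32 + $231.49 + $393.45 + $513.80 + $50.11 + $284.65 = $1,623.82
Net pay = $5,010.60 − $1,623.82 = $3,386.78

$3,386.78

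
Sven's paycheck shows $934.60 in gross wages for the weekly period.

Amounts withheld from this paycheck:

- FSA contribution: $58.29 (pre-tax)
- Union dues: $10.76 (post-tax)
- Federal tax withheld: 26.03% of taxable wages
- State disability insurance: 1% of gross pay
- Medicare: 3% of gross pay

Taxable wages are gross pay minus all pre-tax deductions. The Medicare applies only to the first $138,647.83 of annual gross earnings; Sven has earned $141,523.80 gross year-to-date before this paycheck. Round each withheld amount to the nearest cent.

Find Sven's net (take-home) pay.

FSA contribution: $58.29
Taxable wages = $934.60 − $58.29 = $876.31
Federal tax withheld: $876.31 × 0.2603 = $228.10
Medicare: annual cap $138,647.83 already reached (YTD $141,523.80), so $0.00
State disability insurance: $934.60 × 0.01 = $9.35
Union dues: $10.76
Total deductions = $58.29 + $228.10 + $0.00 + $9.35 + $10.76 = $306.50
Net pay = $934.60 − $306.50 = $628.10

$628.10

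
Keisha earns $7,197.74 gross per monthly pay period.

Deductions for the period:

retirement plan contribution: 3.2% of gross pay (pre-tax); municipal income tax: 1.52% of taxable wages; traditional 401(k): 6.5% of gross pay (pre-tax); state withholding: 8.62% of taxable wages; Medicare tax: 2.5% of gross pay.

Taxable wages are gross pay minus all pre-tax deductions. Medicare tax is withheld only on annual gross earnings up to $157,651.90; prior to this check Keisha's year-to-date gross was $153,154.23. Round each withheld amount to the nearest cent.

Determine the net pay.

Retirement plan contribution: $7,197.74 × 0.032 = $230.33
Traditional 401(k): $7,197.74 × 0.065 = $467.85
Pre-tax total = $230.33 + $467.85 = $698.18
Taxable wages = $7,197.74 − $698.18 = $6,499.56
Municipal income tax: $6,499.56 × 0.0152 = $98.79
State withholding: $6,499.56 × 0.0862 = $560.26
Medicare tax: only $157,651.90 − $153,154.23 = $4,497.67 of this check is subject → $4,497.67 × 0.025 = $112.44
Total deductions = $230.33 + $467.85 + $98.79 + $560.26 + $112.44 = $1,469.67
Net pay = $7,197.74 − $1,469.67 = $5,728.07

$5,728.07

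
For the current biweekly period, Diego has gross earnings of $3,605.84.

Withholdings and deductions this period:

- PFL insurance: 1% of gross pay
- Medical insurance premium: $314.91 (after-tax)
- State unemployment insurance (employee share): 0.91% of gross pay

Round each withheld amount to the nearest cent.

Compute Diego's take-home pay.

$3,222.06

State unemployment insurance (employee share): $3,605.84 × 0.0091 = $32.81
PFL insurance: $3,605.84 × 0.01 = $36.06
Medical insurance premium: $314.91
Total deductions = $32.81 + $36.06 + $314.91 = $383.78
Net pay = $3,605.84 − $383.78 = $3,222.06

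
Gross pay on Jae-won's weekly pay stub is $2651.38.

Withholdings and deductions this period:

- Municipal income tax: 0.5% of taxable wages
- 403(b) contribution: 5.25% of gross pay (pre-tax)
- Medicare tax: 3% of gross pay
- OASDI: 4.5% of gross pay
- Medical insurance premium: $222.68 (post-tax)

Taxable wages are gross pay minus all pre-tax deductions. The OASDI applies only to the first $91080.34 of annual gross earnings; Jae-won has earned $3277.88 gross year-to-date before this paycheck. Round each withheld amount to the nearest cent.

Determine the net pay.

403(b) contribution: $2651.38 × 0.0525 = $139.20
Taxable wages = $2651.38 − $139.20 = $2512.18
Municipal income tax: $2512.18 × 0.005 = $12.56
Medicare tax: $2651.38 × 0.03 = $79.54
OASDI: cap not yet reached, full $2651.38 is subject → $2651.38 × 0.045 = $119.31
Medical insurance premium: $222.68
Total deductions = $139.20 + $12.56 + $79.54 + $119.31 + $222.68 = $573.29
Net pay = $2651.38 − $573.29 = $2078.09

$2078.09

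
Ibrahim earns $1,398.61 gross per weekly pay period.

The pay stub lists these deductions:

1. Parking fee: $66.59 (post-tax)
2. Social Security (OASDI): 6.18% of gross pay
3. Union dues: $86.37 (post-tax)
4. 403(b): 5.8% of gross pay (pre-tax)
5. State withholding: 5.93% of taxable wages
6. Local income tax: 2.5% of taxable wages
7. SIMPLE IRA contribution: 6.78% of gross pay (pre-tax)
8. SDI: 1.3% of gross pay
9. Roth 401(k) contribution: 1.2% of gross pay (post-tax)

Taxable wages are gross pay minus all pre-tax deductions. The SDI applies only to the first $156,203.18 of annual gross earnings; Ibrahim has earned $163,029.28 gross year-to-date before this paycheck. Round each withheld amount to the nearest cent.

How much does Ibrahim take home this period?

$863.42

SIMPLE IRA contribution: $1,398.61 × 0.0678 = $94.83
403(b): $1,398.61 × 0.058 = $81.12
Pre-tax total = $94.83 + $81.12 = $175.95
Taxable wages = $1,398.61 − $175.95 = $1,222.66
State withholding: $1,222.66 × 0.0593 = $72.50
Local income tax: $1,222.66 × 0.025 = $30.57
Social Security (OASDI): $1,398.61 × 0.0618 = $86.43
SDI: annual cap $156,203.18 already reached (YTD $163,029.28), so $0.00
Union dues: $86.37
Roth 401(k) contribution: $1,398.61 × 0.012 = $16.78
Parking fee: $66.59
Total deductions = $94.83 + $81.12 + $72.50 + $30.57 + $86.43 + $0.00 + $86.37 + $16.78 + $66.59 = $535.19
Net pay = $1,398.61 − $535.19 = $863.42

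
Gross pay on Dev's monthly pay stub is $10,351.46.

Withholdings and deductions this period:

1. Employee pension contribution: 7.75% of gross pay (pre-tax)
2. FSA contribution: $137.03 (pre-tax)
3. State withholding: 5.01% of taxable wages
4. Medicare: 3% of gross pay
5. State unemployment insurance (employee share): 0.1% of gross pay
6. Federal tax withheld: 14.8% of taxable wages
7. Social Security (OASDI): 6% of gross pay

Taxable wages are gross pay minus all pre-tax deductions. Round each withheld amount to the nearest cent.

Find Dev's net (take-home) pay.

FSA contribution: $137.03
Employee pension contribution: $10,351.46 × 0.0775 = $802.24
Pre-tax total = $137.03 + $802.24 = $939.27
Taxable wages = $10,351.46 − $939.27 = $9,412.19
State withholding: $9,412.19 × 0.0501 = $471.55
Federal tax withheld: $9,412.19 × 0.148 = $1,393.00
State unemployment insurance (employee share): $10,351.46 × 0.001 = $10.35
Medicare: $10,351.46 × 0.03 = $310.54
Social Security (OASDI): $10,351.46 × 0.06 = $621.09
Total deductions = $137.03 + $802.24 + $471.55 + $1,393.00 + $10.35 + $310.54 + $621.09 = $3,745.80
Net pay = $10,351.46 − $3,745.80 = $6,605.66

$6,605.66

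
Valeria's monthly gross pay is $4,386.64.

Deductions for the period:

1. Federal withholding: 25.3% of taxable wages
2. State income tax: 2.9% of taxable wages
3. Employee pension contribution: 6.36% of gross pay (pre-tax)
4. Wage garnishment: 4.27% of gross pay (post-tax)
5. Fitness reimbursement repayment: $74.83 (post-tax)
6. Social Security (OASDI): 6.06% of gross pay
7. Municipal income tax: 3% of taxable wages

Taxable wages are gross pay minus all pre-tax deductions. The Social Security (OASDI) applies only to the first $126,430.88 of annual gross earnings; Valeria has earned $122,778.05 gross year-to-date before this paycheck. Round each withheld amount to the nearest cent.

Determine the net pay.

$2,342.56

Employee pension contribution: $4,386.64 × 0.0636 = $278.99
Taxable wages = $4,386.64 − $278.99 = $4,107.65
Municipal income tax: $4,107.65 × 0.03 = $123.23
State income tax: $4,107.65 × 0.029 = $119.12
Federal withholding: $4,107.65 × 0.253 = $1,039.24
Social Security (OASDI): only $126,430.88 − $122,778.05 = $3,652.83 of this check is subject → $3,652.83 × 0.0606 = $221.36
Fitness reimbursement repayment: $74.83
Wage garnishment: $4,386.64 × 0.0427 = $187.31
Total deductions = $278.99 + $123.23 + $119.12 + $1,039.24 + $221.36 + $74.83 + $187.31 = $2,044.08
Net pay = $4,386.64 − $2,044.08 = $2,342.56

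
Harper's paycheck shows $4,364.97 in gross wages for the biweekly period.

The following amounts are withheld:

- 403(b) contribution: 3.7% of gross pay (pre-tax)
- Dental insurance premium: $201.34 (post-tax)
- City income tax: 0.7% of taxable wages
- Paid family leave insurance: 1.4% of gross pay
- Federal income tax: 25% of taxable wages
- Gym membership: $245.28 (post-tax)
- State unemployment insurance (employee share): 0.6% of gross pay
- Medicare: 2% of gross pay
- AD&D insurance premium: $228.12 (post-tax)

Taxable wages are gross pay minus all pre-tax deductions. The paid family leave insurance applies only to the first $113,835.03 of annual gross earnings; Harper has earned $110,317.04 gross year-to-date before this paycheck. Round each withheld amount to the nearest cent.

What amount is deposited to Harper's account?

$2,285.70

403(b) contribution: $4,364.97 × 0.037 = $161.50
Taxable wages = $4,364.97 − $161.50 = $4,203.47
City income tax: $4,203.47 × 0.007 = $29.42
Federal income tax: $4,203.47 × 0.25 = $1,050.87
State unemployment insurance (employee share): $4,364.97 × 0.006 = $26.19
Medicare: $4,364.97 × 0.02 = $87.30
Paid family leave insurance: only $113,835.03 − $110,317.04 = $3,517.99 of this check is subject → $3,517.99 × 0.014 = $49.25
Gym membership: $245.28
AD&D insurance premium: $228.12
Dental insurance premium: $201.34
Total deductions = $161.50 + $29.42 + $1,050.87 + $26.19 + $87.30 + $49.25 + $245.28 + $228.12 + $201.34 = $2,079.27
Net pay = $4,364.97 − $2,079.27 = $2,285.70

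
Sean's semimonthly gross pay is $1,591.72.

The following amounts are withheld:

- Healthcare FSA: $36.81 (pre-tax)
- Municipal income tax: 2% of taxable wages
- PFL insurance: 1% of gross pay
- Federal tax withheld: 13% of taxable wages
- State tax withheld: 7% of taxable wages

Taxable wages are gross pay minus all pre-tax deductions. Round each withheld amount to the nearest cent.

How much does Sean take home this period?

Healthcare FSA: $36.81
Taxable wages = $1,591.72 − $36.81 = $1,554.91
State tax withheld: $1,554.91 × 0.07 = $108.84
Municipal income tax: $1,554.91 × 0.02 = $31.10
Federal tax withheld: $1,554.91 × 0.13 = $202.14
PFL insurance: $1,591.72 × 0.01 = $15.92
Total deductions = $36.81 + $108.84 + $31.10 + $202.14 + $15.92 = $394.81
Net pay = $1,591.72 − $394.81 = $1,196.91

$1,196.91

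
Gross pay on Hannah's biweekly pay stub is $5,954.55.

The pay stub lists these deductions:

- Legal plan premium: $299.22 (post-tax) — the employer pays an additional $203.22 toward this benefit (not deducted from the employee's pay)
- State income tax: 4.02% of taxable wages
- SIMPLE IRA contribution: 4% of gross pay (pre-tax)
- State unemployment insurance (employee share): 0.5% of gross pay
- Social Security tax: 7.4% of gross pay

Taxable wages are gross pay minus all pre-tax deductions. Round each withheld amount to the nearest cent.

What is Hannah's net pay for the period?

$4,716.94

SIMPLE IRA contribution: $5,954.55 × 0.04 = $238.18
Taxable wages = $5,954.55 − $238.18 = $5,716.37
State income tax: $5,716.37 × 0.0402 = $229.80
State unemployment insurance (employee share): $5,954.55 × 0.005 = $29.77
Social Security tax: $5,954.55 × 0.074 = $440.64
Legal plan premium: $299.22
(Employer's $203.22 toward legal plan premium is not withheld from the employee.)
Total deductions = $238.18 + $229.80 + $29.77 + $440.64 + $299.22 = $1,237.61
Net pay = $5,954.55 − $1,237.61 = $4,716.94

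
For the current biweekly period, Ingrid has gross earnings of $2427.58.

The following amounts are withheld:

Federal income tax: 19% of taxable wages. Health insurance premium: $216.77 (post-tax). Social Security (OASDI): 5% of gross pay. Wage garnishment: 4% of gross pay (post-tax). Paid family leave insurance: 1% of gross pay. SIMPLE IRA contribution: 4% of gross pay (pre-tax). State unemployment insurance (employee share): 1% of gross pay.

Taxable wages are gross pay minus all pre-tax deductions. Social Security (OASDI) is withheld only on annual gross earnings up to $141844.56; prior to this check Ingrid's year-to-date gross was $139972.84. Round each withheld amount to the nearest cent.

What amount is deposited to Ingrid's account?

SIMPLE IRA contribution: $2427.58 × 0.04 = $97.10
Taxable wages = $2427.58 − $97.10 = $2330.48
Federal income tax: $2330.48 × 0.19 = $442.79
Paid family leave insurance: $2427.58 × 0.01 = $24.28
State unemployment insurance (employee share): $2427.58 × 0.01 = $24.28
Social Security (OASDI): only $141844.56 − $139972.84 = $1871.72 of this check is subject → $1871.72 × 0.05 = $93.59
Health insurance premium: $216.77
Wage garnishment: $2427.58 × 0.04 = $97.10
Total deductions = $97.10 + $442.79 + $24.28 + $24.28 + $93.59 + $216.77 + $97.10 = $995.91
Net pay = $2427.58 − $995.91 = $1431.67

$1431.67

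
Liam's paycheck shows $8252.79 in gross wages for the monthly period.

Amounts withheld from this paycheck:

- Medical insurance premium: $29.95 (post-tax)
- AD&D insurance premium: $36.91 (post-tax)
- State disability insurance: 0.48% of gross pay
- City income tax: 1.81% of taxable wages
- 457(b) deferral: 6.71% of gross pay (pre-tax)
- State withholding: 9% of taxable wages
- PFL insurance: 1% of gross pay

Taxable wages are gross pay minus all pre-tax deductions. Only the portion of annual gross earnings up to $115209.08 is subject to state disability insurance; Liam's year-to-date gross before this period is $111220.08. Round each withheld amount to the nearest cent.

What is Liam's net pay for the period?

$6698.23

457(b) deferral: $8252.79 × 0.0671 = $553.76
Taxable wages = $8252.79 − $553.76 = $7699.03
City income tax: $7699.03 × 0.0181 = $139.35
State withholding: $7699.03 × 0.09 = $692.91
PFL insurance: $8252.79 × 0.01 = $82.53
State disability insurance: only $115209.08 − $111220.08 = $3989.00 of this check is subject → $3989.00 × 0.0048 = $19.15
Medical insurance premium: $29.95
AD&D insurance premium: $36.91
Total deductions = $553.76 + $139.35 + $692.91 + $82.53 + $19.15 + $29.95 + $36.91 = $1554.56
Net pay = $8252.79 − $1554.56 = $6698.23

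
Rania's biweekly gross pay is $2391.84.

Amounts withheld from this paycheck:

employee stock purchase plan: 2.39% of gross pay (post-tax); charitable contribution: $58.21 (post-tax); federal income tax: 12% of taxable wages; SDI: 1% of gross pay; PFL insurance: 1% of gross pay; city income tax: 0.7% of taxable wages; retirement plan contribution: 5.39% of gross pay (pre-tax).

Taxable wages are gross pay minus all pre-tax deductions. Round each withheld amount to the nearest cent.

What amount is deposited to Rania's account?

Retirement plan contribution: $2391.84 × 0.0539 = $128.92
Taxable wages = $2391.84 − $128.92 = $2262.92
Federal income tax: $2262.92 × 0.12 = $271.55
City income tax: $2262.92 × 0.007 = $15.84
SDI: $2391.84 × 0.01 = $23.92
PFL insurance: $2391.84 × 0.01 = $23.92
Employee stock purchase plan: $2391.84 × 0.0239 = $57.16
Charitable contribution: $58.21
Total deductions = $128.92 + $271.55 + $15.84 + $23.92 + $23.92 + $57.16 + $58.21 = $579.52
Net pay = $2391.84 − $579.52 = $1812.32

$1812.32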